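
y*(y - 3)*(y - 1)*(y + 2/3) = y^4 - 10*y^3/3 + y^2/3 + 2*y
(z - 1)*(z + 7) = z^2 + 6*z - 7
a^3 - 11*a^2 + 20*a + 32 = (a - 8)*(a - 4)*(a + 1)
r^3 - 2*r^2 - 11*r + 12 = (r - 4)*(r - 1)*(r + 3)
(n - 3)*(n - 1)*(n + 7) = n^3 + 3*n^2 - 25*n + 21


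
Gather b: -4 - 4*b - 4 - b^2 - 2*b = -b^2 - 6*b - 8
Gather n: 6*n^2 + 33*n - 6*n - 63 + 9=6*n^2 + 27*n - 54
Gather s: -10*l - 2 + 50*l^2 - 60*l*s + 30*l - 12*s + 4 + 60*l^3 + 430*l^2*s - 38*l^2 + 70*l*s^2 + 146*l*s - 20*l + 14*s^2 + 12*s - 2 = 60*l^3 + 12*l^2 + s^2*(70*l + 14) + s*(430*l^2 + 86*l)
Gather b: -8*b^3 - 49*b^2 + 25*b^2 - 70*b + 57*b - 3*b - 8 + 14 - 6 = -8*b^3 - 24*b^2 - 16*b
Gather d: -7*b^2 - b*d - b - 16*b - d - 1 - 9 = -7*b^2 - 17*b + d*(-b - 1) - 10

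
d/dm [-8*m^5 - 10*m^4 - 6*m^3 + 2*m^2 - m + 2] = -40*m^4 - 40*m^3 - 18*m^2 + 4*m - 1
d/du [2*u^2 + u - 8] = 4*u + 1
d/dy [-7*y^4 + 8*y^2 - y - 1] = -28*y^3 + 16*y - 1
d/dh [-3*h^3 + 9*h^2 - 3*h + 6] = -9*h^2 + 18*h - 3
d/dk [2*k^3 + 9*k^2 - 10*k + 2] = 6*k^2 + 18*k - 10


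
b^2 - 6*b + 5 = (b - 5)*(b - 1)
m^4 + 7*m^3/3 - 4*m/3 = m*(m - 2/3)*(m + 1)*(m + 2)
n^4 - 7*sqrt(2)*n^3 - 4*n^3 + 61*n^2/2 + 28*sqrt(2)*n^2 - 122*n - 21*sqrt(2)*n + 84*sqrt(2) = (n - 4)*(n - 7*sqrt(2)/2)*(n - 2*sqrt(2))*(n - 3*sqrt(2)/2)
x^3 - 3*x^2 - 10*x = x*(x - 5)*(x + 2)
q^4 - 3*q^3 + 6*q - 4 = (q - 2)*(q - 1)*(q - sqrt(2))*(q + sqrt(2))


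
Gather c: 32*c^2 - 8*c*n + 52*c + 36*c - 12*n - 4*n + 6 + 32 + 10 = 32*c^2 + c*(88 - 8*n) - 16*n + 48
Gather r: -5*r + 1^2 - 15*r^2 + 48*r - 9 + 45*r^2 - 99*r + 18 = 30*r^2 - 56*r + 10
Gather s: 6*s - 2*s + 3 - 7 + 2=4*s - 2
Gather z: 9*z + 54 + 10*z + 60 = 19*z + 114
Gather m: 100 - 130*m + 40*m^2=40*m^2 - 130*m + 100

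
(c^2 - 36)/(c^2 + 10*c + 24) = (c - 6)/(c + 4)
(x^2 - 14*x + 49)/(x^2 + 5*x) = (x^2 - 14*x + 49)/(x*(x + 5))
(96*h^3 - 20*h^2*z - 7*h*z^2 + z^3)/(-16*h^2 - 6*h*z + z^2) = (-12*h^2 + h*z + z^2)/(2*h + z)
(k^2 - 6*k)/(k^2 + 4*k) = (k - 6)/(k + 4)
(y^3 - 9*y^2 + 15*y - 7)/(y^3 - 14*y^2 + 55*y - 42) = (y - 1)/(y - 6)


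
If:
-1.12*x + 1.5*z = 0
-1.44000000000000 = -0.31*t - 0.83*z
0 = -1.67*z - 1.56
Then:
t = 7.15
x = -1.25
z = -0.93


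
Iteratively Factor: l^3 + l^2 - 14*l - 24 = (l - 4)*(l^2 + 5*l + 6) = (l - 4)*(l + 2)*(l + 3)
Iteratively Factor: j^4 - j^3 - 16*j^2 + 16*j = (j + 4)*(j^3 - 5*j^2 + 4*j) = (j - 1)*(j + 4)*(j^2 - 4*j) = j*(j - 1)*(j + 4)*(j - 4)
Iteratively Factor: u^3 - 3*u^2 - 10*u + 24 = (u - 2)*(u^2 - u - 12) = (u - 2)*(u + 3)*(u - 4)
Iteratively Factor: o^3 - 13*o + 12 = (o + 4)*(o^2 - 4*o + 3) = (o - 3)*(o + 4)*(o - 1)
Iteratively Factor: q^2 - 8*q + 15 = (q - 5)*(q - 3)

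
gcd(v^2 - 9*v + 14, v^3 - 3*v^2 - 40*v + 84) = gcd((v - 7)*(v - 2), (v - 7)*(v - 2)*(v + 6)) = v^2 - 9*v + 14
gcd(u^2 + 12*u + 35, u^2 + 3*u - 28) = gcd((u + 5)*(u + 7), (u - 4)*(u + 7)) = u + 7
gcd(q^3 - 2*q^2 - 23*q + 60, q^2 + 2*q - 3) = 1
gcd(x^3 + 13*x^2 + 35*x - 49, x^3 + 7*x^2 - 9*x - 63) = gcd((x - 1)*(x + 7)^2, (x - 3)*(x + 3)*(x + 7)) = x + 7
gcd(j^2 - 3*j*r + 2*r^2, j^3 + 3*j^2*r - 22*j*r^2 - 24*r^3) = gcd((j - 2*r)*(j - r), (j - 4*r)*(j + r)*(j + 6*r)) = 1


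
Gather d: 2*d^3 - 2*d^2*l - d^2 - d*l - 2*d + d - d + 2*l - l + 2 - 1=2*d^3 + d^2*(-2*l - 1) + d*(-l - 2) + l + 1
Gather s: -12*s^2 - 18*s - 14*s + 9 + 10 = -12*s^2 - 32*s + 19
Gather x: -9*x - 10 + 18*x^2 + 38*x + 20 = 18*x^2 + 29*x + 10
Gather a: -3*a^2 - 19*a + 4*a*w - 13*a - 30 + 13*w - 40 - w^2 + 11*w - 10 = -3*a^2 + a*(4*w - 32) - w^2 + 24*w - 80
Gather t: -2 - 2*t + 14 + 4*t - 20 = 2*t - 8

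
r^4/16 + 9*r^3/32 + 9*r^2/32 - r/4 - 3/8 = (r/4 + 1/2)^2*(r - 1)*(r + 3/2)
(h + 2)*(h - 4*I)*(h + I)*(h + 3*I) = h^4 + 2*h^3 + 13*h^2 + 26*h + 12*I*h + 24*I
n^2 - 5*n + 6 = (n - 3)*(n - 2)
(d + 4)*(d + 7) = d^2 + 11*d + 28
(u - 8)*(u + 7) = u^2 - u - 56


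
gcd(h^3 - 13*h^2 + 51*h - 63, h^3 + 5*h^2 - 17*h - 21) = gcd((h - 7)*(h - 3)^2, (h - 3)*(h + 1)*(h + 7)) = h - 3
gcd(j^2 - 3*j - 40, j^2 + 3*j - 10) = j + 5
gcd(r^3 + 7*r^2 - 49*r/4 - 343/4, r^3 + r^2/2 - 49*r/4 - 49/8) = r^2 - 49/4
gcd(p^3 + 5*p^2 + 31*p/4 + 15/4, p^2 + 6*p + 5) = p + 1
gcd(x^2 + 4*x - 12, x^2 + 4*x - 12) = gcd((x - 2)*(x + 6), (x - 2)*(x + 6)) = x^2 + 4*x - 12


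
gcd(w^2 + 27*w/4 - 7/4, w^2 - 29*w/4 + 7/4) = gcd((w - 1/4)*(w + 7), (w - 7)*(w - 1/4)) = w - 1/4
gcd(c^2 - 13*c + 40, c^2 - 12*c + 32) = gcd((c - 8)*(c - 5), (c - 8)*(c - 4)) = c - 8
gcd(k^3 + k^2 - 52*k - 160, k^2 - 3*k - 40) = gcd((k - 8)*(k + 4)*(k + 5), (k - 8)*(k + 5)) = k^2 - 3*k - 40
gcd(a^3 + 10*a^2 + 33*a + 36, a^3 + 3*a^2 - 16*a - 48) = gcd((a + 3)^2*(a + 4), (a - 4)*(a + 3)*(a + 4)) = a^2 + 7*a + 12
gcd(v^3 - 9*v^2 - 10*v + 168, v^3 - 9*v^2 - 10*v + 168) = v^3 - 9*v^2 - 10*v + 168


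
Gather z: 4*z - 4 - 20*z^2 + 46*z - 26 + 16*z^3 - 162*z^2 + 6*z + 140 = 16*z^3 - 182*z^2 + 56*z + 110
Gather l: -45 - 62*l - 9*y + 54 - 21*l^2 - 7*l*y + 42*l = -21*l^2 + l*(-7*y - 20) - 9*y + 9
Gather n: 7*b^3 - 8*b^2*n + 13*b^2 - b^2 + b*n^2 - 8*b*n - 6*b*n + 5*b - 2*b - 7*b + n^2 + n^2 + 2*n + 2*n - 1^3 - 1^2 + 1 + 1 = 7*b^3 + 12*b^2 - 4*b + n^2*(b + 2) + n*(-8*b^2 - 14*b + 4)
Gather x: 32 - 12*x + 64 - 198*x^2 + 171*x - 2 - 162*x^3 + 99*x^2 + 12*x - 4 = -162*x^3 - 99*x^2 + 171*x + 90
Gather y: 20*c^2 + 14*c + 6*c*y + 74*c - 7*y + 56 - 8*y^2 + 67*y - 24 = 20*c^2 + 88*c - 8*y^2 + y*(6*c + 60) + 32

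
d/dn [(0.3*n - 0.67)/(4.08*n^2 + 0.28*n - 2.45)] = (-1.224*n^2 + 5.4672*n - 0.5474)/(16.6464*n^4 + 2.2848*n^3 - 19.9136*n^2 - 1.372*n + 6.0025)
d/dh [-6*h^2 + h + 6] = 1 - 12*h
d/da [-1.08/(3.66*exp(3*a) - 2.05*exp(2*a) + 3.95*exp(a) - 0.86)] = (11.8584*exp(2*a) - 4.428*exp(a) + 4.266)*exp(a)/(3.66*exp(3*a) - 2.05*exp(2*a) + 3.95*exp(a) - 0.86)^2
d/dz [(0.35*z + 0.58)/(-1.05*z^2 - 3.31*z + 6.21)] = (0.3675*z^2 + 1.218*z + 4.0933)/(1.1025*z^4 + 6.951*z^3 - 2.0849*z^2 - 41.1102*z + 38.5641)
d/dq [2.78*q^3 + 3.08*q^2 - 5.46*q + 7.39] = 8.34*q^2 + 6.16*q - 5.46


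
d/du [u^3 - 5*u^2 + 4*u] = 3*u^2 - 10*u + 4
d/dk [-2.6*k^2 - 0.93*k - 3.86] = -5.2*k - 0.93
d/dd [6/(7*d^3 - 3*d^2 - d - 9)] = 6*(-21*d^2 + 6*d + 1)/(-7*d^3 + 3*d^2 + d + 9)^2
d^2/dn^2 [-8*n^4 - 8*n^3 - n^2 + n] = -96*n^2 - 48*n - 2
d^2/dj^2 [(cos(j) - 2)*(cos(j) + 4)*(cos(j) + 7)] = -27*cos(j)/4 - 18*cos(2*j) - 9*cos(3*j)/4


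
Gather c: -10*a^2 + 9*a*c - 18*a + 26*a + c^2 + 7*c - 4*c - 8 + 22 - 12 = -10*a^2 + 8*a + c^2 + c*(9*a + 3) + 2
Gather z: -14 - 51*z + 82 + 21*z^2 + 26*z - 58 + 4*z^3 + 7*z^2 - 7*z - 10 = 4*z^3 + 28*z^2 - 32*z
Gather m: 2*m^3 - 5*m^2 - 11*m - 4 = 2*m^3 - 5*m^2 - 11*m - 4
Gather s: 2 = 2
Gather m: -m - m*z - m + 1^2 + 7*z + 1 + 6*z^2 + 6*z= m*(-z - 2) + 6*z^2 + 13*z + 2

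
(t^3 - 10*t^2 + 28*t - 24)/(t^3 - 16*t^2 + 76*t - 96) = (t - 2)/(t - 8)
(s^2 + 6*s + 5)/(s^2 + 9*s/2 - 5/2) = 2*(s + 1)/(2*s - 1)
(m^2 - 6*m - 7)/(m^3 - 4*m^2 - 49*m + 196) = (m + 1)/(m^2 + 3*m - 28)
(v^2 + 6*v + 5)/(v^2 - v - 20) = (v^2 + 6*v + 5)/(v^2 - v - 20)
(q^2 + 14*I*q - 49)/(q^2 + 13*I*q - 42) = (q + 7*I)/(q + 6*I)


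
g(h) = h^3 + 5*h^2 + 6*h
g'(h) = 3*h^2 + 10*h + 6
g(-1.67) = -0.73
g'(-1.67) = -2.33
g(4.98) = 277.39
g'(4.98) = 130.20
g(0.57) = 5.23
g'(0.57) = 12.67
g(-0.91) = -2.07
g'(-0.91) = -0.62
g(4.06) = 173.70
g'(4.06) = 96.05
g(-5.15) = -34.88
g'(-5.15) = 34.07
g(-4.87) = -26.14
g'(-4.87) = 28.45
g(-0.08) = -0.45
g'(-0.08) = 5.22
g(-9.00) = -378.00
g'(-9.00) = 159.00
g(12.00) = 2520.00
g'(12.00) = 558.00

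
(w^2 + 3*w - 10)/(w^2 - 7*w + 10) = (w + 5)/(w - 5)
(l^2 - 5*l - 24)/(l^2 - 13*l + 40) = (l + 3)/(l - 5)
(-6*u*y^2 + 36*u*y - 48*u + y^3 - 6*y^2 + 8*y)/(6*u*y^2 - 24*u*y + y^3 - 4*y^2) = (-6*u*y + 12*u + y^2 - 2*y)/(y*(6*u + y))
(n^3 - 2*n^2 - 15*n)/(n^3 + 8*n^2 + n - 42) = n*(n - 5)/(n^2 + 5*n - 14)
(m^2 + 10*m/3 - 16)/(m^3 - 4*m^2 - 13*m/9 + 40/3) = 3*(m + 6)/(3*m^2 - 4*m - 15)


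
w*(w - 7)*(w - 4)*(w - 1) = w^4 - 12*w^3 + 39*w^2 - 28*w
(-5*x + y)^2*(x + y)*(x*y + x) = 25*x^4*y + 25*x^4 + 15*x^3*y^2 + 15*x^3*y - 9*x^2*y^3 - 9*x^2*y^2 + x*y^4 + x*y^3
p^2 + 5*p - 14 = (p - 2)*(p + 7)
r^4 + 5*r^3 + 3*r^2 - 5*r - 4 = (r - 1)*(r + 1)^2*(r + 4)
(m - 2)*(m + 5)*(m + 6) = m^3 + 9*m^2 + 8*m - 60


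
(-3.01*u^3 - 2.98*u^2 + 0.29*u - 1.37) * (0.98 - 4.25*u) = 12.7925*u^4 + 9.7152*u^3 - 4.1529*u^2 + 6.1067*u - 1.3426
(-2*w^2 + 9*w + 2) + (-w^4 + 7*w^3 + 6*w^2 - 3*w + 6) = -w^4 + 7*w^3 + 4*w^2 + 6*w + 8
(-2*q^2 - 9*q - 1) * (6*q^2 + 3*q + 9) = -12*q^4 - 60*q^3 - 51*q^2 - 84*q - 9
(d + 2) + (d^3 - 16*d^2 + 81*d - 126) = d^3 - 16*d^2 + 82*d - 124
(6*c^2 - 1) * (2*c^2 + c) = 12*c^4 + 6*c^3 - 2*c^2 - c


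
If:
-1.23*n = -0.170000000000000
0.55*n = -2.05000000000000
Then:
No Solution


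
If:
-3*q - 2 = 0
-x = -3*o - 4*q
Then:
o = x/3 + 8/9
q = -2/3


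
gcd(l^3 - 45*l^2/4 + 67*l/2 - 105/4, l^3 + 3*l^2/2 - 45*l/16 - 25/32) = l - 5/4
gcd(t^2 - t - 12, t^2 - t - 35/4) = 1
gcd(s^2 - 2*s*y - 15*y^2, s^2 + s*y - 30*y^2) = -s + 5*y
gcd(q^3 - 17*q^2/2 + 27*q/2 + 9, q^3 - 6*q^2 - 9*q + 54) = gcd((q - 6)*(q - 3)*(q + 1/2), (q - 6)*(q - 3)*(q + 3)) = q^2 - 9*q + 18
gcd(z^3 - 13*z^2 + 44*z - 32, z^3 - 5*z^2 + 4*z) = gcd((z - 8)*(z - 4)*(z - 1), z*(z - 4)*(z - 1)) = z^2 - 5*z + 4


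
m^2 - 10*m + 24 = (m - 6)*(m - 4)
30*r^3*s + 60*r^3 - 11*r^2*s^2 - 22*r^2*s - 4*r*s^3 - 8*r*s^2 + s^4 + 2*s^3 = (-5*r + s)*(-2*r + s)*(3*r + s)*(s + 2)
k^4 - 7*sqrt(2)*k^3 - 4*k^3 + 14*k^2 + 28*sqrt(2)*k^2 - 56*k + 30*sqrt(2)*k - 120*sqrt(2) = (k - 4)*(k - 5*sqrt(2))*(k - 3*sqrt(2))*(k + sqrt(2))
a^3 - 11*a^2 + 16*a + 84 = (a - 7)*(a - 6)*(a + 2)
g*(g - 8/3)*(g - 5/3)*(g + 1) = g^4 - 10*g^3/3 + g^2/9 + 40*g/9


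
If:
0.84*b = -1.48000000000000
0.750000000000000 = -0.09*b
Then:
No Solution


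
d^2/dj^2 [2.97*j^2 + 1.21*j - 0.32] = 5.94000000000000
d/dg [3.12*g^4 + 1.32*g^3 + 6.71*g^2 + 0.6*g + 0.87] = 12.48*g^3 + 3.96*g^2 + 13.42*g + 0.6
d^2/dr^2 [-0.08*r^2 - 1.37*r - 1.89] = -0.160000000000000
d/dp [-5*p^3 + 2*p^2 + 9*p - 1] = -15*p^2 + 4*p + 9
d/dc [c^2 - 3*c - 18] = 2*c - 3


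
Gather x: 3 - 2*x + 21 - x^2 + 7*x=-x^2 + 5*x + 24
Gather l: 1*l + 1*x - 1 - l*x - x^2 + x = l*(1 - x) - x^2 + 2*x - 1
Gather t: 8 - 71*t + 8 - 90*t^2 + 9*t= -90*t^2 - 62*t + 16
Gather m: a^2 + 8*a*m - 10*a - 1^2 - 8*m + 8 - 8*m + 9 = a^2 - 10*a + m*(8*a - 16) + 16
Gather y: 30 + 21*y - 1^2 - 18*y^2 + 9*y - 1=-18*y^2 + 30*y + 28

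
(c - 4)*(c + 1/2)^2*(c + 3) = c^4 - 51*c^2/4 - 49*c/4 - 3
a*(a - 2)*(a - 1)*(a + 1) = a^4 - 2*a^3 - a^2 + 2*a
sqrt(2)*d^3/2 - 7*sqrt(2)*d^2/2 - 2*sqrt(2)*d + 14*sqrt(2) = (d - 7)*(d - 2)*(sqrt(2)*d/2 + sqrt(2))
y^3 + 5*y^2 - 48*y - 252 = (y - 7)*(y + 6)^2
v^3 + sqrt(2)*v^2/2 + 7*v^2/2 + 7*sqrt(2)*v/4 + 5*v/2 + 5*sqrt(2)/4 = (v + 1)*(v + 5/2)*(v + sqrt(2)/2)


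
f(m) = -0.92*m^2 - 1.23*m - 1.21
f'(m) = -1.84*m - 1.23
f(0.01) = -1.22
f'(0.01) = -1.25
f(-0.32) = -0.91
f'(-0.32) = -0.64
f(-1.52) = -1.47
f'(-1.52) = 1.57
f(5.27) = -33.24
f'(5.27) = -10.93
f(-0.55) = -0.81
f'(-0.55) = -0.22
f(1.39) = -4.70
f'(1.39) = -3.79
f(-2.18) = -2.90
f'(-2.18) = 2.78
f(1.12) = -3.74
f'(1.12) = -3.29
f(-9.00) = -64.66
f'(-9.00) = 15.33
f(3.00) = -13.18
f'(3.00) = -6.75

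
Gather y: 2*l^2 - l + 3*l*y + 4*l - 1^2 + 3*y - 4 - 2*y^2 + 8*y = 2*l^2 + 3*l - 2*y^2 + y*(3*l + 11) - 5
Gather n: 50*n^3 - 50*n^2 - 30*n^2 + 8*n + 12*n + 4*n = 50*n^3 - 80*n^2 + 24*n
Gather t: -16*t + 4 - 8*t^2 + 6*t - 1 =-8*t^2 - 10*t + 3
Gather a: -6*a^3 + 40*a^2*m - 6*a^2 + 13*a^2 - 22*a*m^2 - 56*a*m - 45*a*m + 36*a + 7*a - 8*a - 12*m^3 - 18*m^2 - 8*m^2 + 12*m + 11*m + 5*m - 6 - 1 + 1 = -6*a^3 + a^2*(40*m + 7) + a*(-22*m^2 - 101*m + 35) - 12*m^3 - 26*m^2 + 28*m - 6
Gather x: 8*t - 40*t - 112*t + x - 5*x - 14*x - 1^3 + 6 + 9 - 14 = -144*t - 18*x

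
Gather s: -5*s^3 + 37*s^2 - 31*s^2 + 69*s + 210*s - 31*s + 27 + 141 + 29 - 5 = -5*s^3 + 6*s^2 + 248*s + 192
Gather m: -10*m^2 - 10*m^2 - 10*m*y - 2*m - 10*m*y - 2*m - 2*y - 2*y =-20*m^2 + m*(-20*y - 4) - 4*y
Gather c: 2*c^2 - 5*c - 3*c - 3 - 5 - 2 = 2*c^2 - 8*c - 10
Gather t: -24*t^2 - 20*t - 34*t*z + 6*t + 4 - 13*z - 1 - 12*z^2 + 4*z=-24*t^2 + t*(-34*z - 14) - 12*z^2 - 9*z + 3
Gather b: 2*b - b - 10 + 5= b - 5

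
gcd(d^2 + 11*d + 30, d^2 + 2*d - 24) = d + 6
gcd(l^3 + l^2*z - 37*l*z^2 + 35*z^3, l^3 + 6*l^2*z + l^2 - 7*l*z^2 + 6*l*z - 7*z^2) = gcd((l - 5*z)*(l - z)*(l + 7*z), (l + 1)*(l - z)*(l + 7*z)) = -l^2 - 6*l*z + 7*z^2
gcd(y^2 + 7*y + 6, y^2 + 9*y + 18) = y + 6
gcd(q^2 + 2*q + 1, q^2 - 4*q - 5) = q + 1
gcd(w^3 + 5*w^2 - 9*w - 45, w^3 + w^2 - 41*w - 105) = w^2 + 8*w + 15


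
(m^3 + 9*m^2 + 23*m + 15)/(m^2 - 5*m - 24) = (m^2 + 6*m + 5)/(m - 8)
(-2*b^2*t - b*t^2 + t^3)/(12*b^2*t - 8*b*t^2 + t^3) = (b + t)/(-6*b + t)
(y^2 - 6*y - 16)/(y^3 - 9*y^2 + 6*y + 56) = (y - 8)/(y^2 - 11*y + 28)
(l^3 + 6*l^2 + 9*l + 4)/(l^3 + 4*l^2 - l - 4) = (l + 1)/(l - 1)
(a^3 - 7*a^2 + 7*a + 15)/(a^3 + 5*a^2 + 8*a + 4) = (a^2 - 8*a + 15)/(a^2 + 4*a + 4)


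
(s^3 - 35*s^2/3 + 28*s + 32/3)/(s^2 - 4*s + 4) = (3*s^3 - 35*s^2 + 84*s + 32)/(3*(s^2 - 4*s + 4))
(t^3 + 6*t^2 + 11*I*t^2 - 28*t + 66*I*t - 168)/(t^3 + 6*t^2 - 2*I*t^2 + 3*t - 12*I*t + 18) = (t^2 + 11*I*t - 28)/(t^2 - 2*I*t + 3)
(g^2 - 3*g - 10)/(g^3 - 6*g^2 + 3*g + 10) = (g + 2)/(g^2 - g - 2)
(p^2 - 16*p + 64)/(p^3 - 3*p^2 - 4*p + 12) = (p^2 - 16*p + 64)/(p^3 - 3*p^2 - 4*p + 12)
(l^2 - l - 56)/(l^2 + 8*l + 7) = (l - 8)/(l + 1)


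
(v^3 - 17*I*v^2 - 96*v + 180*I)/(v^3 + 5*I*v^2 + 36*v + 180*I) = (v^2 - 11*I*v - 30)/(v^2 + 11*I*v - 30)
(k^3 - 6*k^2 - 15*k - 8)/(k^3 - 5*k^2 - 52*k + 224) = (k^2 + 2*k + 1)/(k^2 + 3*k - 28)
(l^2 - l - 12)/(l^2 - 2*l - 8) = (l + 3)/(l + 2)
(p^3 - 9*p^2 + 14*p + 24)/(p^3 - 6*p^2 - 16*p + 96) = (p + 1)/(p + 4)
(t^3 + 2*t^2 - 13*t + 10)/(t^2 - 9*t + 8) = (t^2 + 3*t - 10)/(t - 8)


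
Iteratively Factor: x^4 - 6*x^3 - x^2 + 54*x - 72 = (x - 2)*(x^3 - 4*x^2 - 9*x + 36) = (x - 4)*(x - 2)*(x^2 - 9) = (x - 4)*(x - 3)*(x - 2)*(x + 3)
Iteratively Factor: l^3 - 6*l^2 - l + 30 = (l + 2)*(l^2 - 8*l + 15) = (l - 3)*(l + 2)*(l - 5)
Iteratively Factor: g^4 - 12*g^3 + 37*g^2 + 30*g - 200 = (g - 5)*(g^3 - 7*g^2 + 2*g + 40) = (g - 5)*(g - 4)*(g^2 - 3*g - 10) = (g - 5)*(g - 4)*(g + 2)*(g - 5)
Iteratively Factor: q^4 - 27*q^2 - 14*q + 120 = (q + 3)*(q^3 - 3*q^2 - 18*q + 40) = (q - 5)*(q + 3)*(q^2 + 2*q - 8) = (q - 5)*(q + 3)*(q + 4)*(q - 2)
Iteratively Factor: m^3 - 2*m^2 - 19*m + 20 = (m - 5)*(m^2 + 3*m - 4) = (m - 5)*(m + 4)*(m - 1)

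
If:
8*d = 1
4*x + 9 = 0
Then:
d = 1/8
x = -9/4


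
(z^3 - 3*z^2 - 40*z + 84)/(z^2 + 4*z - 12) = z - 7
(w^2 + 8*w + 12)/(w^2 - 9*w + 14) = (w^2 + 8*w + 12)/(w^2 - 9*w + 14)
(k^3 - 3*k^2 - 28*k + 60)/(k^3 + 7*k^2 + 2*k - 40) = (k - 6)/(k + 4)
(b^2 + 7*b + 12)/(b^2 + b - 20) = (b^2 + 7*b + 12)/(b^2 + b - 20)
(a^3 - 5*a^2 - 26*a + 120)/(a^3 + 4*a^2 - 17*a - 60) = (a - 6)/(a + 3)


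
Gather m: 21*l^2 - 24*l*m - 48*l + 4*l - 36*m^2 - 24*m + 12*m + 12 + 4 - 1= 21*l^2 - 44*l - 36*m^2 + m*(-24*l - 12) + 15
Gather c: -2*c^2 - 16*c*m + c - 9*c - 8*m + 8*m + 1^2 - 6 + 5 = -2*c^2 + c*(-16*m - 8)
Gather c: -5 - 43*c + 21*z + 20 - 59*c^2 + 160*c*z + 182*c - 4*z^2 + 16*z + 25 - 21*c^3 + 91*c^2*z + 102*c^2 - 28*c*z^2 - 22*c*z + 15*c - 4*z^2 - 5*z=-21*c^3 + c^2*(91*z + 43) + c*(-28*z^2 + 138*z + 154) - 8*z^2 + 32*z + 40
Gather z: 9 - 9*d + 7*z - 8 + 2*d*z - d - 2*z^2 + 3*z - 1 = -10*d - 2*z^2 + z*(2*d + 10)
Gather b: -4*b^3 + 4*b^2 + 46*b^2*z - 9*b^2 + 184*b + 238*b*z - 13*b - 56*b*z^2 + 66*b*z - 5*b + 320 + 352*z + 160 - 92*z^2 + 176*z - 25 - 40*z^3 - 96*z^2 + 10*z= -4*b^3 + b^2*(46*z - 5) + b*(-56*z^2 + 304*z + 166) - 40*z^3 - 188*z^2 + 538*z + 455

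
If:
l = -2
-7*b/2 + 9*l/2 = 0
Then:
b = -18/7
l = -2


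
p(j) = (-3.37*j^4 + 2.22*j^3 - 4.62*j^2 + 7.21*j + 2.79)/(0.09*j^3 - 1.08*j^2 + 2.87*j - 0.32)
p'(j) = (-0.27*j^2 + 2.16*j - 2.87)*(-3.37*j^4 + 2.22*j^3 - 4.62*j^2 + 7.21*j + 2.79)/(0.09*j^3 - 1.08*j^2 + 2.87*j - 0.32)^2 + (-13.48*j^3 + 6.66*j^2 - 9.24*j + 7.21)/(0.09*j^3 - 1.08*j^2 + 2.87*j - 0.32)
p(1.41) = -1.82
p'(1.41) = -16.22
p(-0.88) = 2.85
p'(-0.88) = -4.14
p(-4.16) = 34.10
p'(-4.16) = -15.17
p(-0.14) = -2.26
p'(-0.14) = -21.35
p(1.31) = -0.35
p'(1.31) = -13.19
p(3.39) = -762.68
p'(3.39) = -2979.72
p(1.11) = 1.82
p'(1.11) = -8.89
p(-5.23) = 51.96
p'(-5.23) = -18.12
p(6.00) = 1578.06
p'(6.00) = 841.05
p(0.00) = -8.72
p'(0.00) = -100.73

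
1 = 1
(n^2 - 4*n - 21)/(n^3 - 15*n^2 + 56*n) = (n + 3)/(n*(n - 8))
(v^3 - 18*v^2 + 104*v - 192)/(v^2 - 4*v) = v - 14 + 48/v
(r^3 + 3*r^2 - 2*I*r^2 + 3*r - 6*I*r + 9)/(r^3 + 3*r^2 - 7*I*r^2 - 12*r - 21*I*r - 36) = (r + I)/(r - 4*I)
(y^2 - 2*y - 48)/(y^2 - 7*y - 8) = (y + 6)/(y + 1)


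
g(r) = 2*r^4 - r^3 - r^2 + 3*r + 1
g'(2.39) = 90.30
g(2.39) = 54.06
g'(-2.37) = -115.61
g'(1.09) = 7.62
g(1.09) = 4.61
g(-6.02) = 2791.60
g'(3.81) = 394.28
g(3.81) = 364.04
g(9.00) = 12340.00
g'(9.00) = 5574.00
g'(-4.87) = -982.42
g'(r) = 8*r^3 - 3*r^2 - 2*r + 3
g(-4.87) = 1203.16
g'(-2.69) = -169.05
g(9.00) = 12340.00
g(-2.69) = 109.88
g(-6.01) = 2773.25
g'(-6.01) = -1829.99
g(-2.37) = 64.68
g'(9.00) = 5574.00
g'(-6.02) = -1839.02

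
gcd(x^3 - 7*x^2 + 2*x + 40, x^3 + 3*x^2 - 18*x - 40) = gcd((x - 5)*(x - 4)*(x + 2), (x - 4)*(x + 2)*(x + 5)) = x^2 - 2*x - 8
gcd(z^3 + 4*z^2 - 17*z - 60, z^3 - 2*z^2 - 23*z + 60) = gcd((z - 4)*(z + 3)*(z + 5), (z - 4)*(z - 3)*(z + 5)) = z^2 + z - 20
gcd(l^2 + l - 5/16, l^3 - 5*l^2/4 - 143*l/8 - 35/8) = 1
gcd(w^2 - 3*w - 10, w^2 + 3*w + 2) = w + 2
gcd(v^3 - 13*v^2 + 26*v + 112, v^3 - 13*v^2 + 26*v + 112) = v^3 - 13*v^2 + 26*v + 112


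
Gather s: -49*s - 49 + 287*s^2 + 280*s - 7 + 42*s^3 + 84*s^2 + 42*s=42*s^3 + 371*s^2 + 273*s - 56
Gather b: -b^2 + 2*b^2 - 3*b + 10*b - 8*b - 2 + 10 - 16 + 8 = b^2 - b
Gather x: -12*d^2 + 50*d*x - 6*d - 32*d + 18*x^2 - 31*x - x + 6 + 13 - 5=-12*d^2 - 38*d + 18*x^2 + x*(50*d - 32) + 14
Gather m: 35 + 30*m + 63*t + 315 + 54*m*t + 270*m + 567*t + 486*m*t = m*(540*t + 300) + 630*t + 350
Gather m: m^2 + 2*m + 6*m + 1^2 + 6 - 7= m^2 + 8*m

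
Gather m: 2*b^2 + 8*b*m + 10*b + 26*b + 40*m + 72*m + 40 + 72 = 2*b^2 + 36*b + m*(8*b + 112) + 112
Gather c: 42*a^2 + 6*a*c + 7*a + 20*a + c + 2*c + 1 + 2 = 42*a^2 + 27*a + c*(6*a + 3) + 3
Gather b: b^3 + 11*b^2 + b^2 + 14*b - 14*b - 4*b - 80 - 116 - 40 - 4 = b^3 + 12*b^2 - 4*b - 240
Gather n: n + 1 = n + 1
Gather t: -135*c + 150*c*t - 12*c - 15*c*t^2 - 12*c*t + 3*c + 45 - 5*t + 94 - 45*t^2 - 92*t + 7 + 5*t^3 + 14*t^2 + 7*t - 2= -144*c + 5*t^3 + t^2*(-15*c - 31) + t*(138*c - 90) + 144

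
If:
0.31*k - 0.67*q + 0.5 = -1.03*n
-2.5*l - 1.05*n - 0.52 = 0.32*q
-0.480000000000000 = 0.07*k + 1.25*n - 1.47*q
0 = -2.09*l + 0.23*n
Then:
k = -0.37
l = -0.04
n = -0.39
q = -0.02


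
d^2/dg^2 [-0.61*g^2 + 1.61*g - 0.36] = -1.22000000000000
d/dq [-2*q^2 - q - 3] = -4*q - 1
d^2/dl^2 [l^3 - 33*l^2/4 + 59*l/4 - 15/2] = 6*l - 33/2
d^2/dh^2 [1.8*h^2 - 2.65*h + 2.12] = 3.60000000000000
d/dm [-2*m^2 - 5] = -4*m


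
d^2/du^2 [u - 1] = 0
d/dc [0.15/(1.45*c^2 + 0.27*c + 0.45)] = (-0.435*c - 0.0405)/(1.45*c^2 + 0.27*c + 0.45)^2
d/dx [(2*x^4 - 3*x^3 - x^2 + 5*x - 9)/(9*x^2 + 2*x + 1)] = (36*x^5 - 15*x^4 - 4*x^3 - 56*x^2 + 160*x + 23)/(81*x^4 + 36*x^3 + 22*x^2 + 4*x + 1)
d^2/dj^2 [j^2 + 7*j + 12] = 2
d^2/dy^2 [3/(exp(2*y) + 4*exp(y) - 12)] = 12*(-(exp(y) + 1)*(exp(2*y) + 4*exp(y) - 12) + 2*(exp(y) + 2)^2*exp(y))*exp(y)/(exp(2*y) + 4*exp(y) - 12)^3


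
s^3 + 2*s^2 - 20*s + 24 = (s - 2)^2*(s + 6)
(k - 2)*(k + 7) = k^2 + 5*k - 14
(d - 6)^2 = d^2 - 12*d + 36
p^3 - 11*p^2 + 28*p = p*(p - 7)*(p - 4)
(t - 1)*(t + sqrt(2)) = t^2 - t + sqrt(2)*t - sqrt(2)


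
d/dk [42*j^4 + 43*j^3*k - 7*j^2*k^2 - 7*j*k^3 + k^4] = 43*j^3 - 14*j^2*k - 21*j*k^2 + 4*k^3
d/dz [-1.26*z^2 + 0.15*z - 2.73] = 0.15 - 2.52*z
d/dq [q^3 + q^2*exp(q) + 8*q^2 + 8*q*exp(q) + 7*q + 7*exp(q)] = q^2*exp(q) + 3*q^2 + 10*q*exp(q) + 16*q + 15*exp(q) + 7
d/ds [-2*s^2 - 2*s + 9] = -4*s - 2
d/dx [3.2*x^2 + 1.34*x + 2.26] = 6.4*x + 1.34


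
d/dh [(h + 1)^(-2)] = -2/(h + 1)^3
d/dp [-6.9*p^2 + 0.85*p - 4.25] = 0.85 - 13.8*p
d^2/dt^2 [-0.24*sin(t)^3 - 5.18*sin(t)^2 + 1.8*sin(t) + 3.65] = -1.62*sin(t) - 0.54*sin(3*t) - 10.36*cos(2*t)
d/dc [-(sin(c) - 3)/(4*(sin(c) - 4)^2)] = (sin(c) - 2)*cos(c)/(4*(sin(c) - 4)^3)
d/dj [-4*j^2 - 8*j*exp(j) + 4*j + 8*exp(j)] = -8*j*exp(j) - 8*j + 4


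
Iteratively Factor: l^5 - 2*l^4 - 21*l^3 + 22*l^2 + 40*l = (l + 4)*(l^4 - 6*l^3 + 3*l^2 + 10*l) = (l + 1)*(l + 4)*(l^3 - 7*l^2 + 10*l) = (l - 2)*(l + 1)*(l + 4)*(l^2 - 5*l) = (l - 5)*(l - 2)*(l + 1)*(l + 4)*(l)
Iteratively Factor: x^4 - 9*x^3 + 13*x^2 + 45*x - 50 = (x + 2)*(x^3 - 11*x^2 + 35*x - 25) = (x - 5)*(x + 2)*(x^2 - 6*x + 5) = (x - 5)^2*(x + 2)*(x - 1)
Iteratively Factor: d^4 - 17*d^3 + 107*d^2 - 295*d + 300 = (d - 4)*(d^3 - 13*d^2 + 55*d - 75) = (d - 4)*(d - 3)*(d^2 - 10*d + 25) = (d - 5)*(d - 4)*(d - 3)*(d - 5)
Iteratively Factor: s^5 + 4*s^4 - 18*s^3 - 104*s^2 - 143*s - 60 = (s + 1)*(s^4 + 3*s^3 - 21*s^2 - 83*s - 60) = (s + 1)*(s + 4)*(s^3 - s^2 - 17*s - 15) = (s + 1)*(s + 3)*(s + 4)*(s^2 - 4*s - 5) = (s + 1)^2*(s + 3)*(s + 4)*(s - 5)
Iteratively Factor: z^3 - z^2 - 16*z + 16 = (z - 1)*(z^2 - 16) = (z - 1)*(z + 4)*(z - 4)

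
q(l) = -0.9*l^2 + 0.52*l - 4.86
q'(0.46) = -0.31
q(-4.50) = -25.42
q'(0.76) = -0.85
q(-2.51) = -11.84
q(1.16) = -5.47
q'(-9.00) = 16.72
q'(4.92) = -8.34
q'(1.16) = -1.57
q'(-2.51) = 5.04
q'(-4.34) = 8.33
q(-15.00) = -215.16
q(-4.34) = -24.07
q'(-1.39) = 3.02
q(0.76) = -4.98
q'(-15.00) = 27.52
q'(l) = 0.52 - 1.8*l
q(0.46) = -4.81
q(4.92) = -24.09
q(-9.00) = -82.44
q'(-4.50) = 8.62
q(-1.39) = -7.32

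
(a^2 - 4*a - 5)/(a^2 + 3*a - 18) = (a^2 - 4*a - 5)/(a^2 + 3*a - 18)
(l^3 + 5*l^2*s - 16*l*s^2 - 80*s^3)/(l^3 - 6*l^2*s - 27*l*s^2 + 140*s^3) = (-l - 4*s)/(-l + 7*s)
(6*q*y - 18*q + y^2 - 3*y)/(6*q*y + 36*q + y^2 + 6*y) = (y - 3)/(y + 6)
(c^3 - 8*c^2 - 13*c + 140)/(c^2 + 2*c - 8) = (c^2 - 12*c + 35)/(c - 2)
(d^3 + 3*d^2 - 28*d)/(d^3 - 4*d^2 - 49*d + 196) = d/(d - 7)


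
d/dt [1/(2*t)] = -1/(2*t^2)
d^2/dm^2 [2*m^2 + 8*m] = 4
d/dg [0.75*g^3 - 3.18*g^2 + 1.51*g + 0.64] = 2.25*g^2 - 6.36*g + 1.51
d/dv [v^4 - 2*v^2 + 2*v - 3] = 4*v^3 - 4*v + 2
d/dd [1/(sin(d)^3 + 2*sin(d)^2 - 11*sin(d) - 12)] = (-3*sin(d)^2 - 4*sin(d) + 11)*cos(d)/(sin(d)^3 + 2*sin(d)^2 - 11*sin(d) - 12)^2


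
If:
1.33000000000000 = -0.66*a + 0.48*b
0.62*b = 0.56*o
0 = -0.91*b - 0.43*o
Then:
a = -2.02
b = 0.00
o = 0.00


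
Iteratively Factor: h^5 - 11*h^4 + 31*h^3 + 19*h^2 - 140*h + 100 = (h + 2)*(h^4 - 13*h^3 + 57*h^2 - 95*h + 50) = (h - 5)*(h + 2)*(h^3 - 8*h^2 + 17*h - 10) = (h - 5)*(h - 2)*(h + 2)*(h^2 - 6*h + 5) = (h - 5)^2*(h - 2)*(h + 2)*(h - 1)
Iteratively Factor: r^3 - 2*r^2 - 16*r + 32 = (r + 4)*(r^2 - 6*r + 8) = (r - 2)*(r + 4)*(r - 4)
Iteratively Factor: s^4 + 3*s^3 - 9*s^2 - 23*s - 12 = (s + 4)*(s^3 - s^2 - 5*s - 3) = (s - 3)*(s + 4)*(s^2 + 2*s + 1) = (s - 3)*(s + 1)*(s + 4)*(s + 1)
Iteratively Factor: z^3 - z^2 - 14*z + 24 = (z - 3)*(z^2 + 2*z - 8) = (z - 3)*(z + 4)*(z - 2)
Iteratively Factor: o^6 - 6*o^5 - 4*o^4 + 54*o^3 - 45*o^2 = (o - 1)*(o^5 - 5*o^4 - 9*o^3 + 45*o^2) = o*(o - 1)*(o^4 - 5*o^3 - 9*o^2 + 45*o) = o^2*(o - 1)*(o^3 - 5*o^2 - 9*o + 45) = o^2*(o - 1)*(o + 3)*(o^2 - 8*o + 15) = o^2*(o - 5)*(o - 1)*(o + 3)*(o - 3)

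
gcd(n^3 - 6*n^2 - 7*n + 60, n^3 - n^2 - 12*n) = n^2 - n - 12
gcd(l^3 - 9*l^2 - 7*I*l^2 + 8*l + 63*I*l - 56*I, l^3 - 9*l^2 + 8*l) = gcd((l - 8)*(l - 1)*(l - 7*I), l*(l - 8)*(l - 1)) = l^2 - 9*l + 8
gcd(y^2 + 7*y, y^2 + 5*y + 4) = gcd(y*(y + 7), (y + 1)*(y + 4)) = 1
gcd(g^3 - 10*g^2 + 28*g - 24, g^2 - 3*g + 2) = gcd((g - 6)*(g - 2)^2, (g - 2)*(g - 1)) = g - 2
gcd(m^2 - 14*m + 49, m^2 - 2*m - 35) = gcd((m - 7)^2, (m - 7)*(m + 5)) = m - 7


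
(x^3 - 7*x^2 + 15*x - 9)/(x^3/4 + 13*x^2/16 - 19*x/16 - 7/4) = 16*(x^3 - 7*x^2 + 15*x - 9)/(4*x^3 + 13*x^2 - 19*x - 28)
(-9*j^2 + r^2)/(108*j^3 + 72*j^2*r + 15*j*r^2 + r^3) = (-3*j + r)/(36*j^2 + 12*j*r + r^2)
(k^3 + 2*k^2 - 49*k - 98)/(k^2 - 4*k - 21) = (k^2 + 9*k + 14)/(k + 3)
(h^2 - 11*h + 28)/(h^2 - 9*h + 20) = (h - 7)/(h - 5)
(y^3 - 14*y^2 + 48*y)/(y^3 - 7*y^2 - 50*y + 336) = y/(y + 7)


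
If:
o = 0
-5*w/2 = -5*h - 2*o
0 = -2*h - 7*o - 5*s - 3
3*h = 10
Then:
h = 10/3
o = 0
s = -29/15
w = 20/3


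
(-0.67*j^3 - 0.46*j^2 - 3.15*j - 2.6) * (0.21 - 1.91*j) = 1.2797*j^4 + 0.7379*j^3 + 5.9199*j^2 + 4.3045*j - 0.546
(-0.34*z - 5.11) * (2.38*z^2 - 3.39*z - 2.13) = -0.8092*z^3 - 11.0092*z^2 + 18.0471*z + 10.8843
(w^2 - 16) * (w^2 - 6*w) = w^4 - 6*w^3 - 16*w^2 + 96*w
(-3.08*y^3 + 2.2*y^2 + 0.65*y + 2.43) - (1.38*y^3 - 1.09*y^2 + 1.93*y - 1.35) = -4.46*y^3 + 3.29*y^2 - 1.28*y + 3.78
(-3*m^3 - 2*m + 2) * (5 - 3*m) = 9*m^4 - 15*m^3 + 6*m^2 - 16*m + 10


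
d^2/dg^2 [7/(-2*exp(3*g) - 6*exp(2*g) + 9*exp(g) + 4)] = 21*(-6*(2*exp(2*g) + 4*exp(g) - 3)^2*exp(g) + (6*exp(2*g) + 8*exp(g) - 3)*(2*exp(3*g) + 6*exp(2*g) - 9*exp(g) - 4))*exp(g)/(2*exp(3*g) + 6*exp(2*g) - 9*exp(g) - 4)^3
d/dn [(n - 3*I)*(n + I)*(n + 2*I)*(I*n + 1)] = 4*I*n^3 + 3*n^2 + 14*I*n + 1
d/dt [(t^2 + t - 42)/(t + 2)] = (t^2 + 4*t + 44)/(t^2 + 4*t + 4)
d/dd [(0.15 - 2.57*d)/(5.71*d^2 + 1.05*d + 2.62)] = (14.6747*d^2 - 1.713*d - 6.8909)/(32.6041*d^4 + 11.991*d^3 + 31.0229*d^2 + 5.502*d + 6.8644)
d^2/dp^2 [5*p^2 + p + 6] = 10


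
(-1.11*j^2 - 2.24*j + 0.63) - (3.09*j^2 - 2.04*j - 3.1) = -4.2*j^2 - 0.2*j + 3.73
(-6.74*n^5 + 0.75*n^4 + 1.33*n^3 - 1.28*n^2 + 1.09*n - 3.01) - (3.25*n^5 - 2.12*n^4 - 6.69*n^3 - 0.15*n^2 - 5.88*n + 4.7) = -9.99*n^5 + 2.87*n^4 + 8.02*n^3 - 1.13*n^2 + 6.97*n - 7.71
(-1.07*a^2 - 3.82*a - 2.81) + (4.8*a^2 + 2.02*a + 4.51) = 3.73*a^2 - 1.8*a + 1.7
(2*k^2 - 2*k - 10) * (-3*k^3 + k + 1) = -6*k^5 + 6*k^4 + 32*k^3 - 12*k - 10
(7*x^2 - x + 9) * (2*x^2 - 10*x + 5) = 14*x^4 - 72*x^3 + 63*x^2 - 95*x + 45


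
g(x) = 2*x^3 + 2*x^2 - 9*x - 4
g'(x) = 6*x^2 + 4*x - 9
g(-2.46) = 0.47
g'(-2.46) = 17.47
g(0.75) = -8.78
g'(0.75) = -2.62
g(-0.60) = 1.69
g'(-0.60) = -9.24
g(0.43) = -7.34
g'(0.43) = -6.17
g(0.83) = -8.95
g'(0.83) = -1.55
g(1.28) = -8.05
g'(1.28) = 5.95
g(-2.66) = -3.55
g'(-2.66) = 22.81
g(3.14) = 49.38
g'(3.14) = 62.72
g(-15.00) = -6169.00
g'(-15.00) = 1281.00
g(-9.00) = -1219.00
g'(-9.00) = 441.00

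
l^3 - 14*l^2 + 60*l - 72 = (l - 6)^2*(l - 2)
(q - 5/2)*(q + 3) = q^2 + q/2 - 15/2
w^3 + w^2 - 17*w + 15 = (w - 3)*(w - 1)*(w + 5)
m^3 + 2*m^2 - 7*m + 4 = (m - 1)^2*(m + 4)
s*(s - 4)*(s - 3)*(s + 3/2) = s^4 - 11*s^3/2 + 3*s^2/2 + 18*s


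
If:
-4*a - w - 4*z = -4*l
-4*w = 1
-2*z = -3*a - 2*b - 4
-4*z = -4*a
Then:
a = z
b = -z/2 - 2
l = 2*z - 1/16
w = -1/4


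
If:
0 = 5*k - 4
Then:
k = 4/5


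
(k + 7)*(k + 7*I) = k^2 + 7*k + 7*I*k + 49*I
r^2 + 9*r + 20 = (r + 4)*(r + 5)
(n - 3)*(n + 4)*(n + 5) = n^3 + 6*n^2 - 7*n - 60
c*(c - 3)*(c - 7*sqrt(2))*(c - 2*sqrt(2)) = c^4 - 9*sqrt(2)*c^3 - 3*c^3 + 28*c^2 + 27*sqrt(2)*c^2 - 84*c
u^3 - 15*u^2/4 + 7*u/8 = u*(u - 7/2)*(u - 1/4)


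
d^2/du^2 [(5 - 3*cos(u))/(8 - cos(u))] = 19*(sin(u)^2 - 8*cos(u) + 1)/(cos(u) - 8)^3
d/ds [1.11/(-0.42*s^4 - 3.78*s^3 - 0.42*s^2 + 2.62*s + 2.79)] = (1.8648*s^3 + 12.5874*s^2 + 0.9324*s - 2.9082)/(0.42*s^4 + 3.78*s^3 + 0.42*s^2 - 2.62*s - 2.79)^2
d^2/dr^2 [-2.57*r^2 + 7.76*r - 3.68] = -5.14000000000000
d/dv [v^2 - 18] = 2*v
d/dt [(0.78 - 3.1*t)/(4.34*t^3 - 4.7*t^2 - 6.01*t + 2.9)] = (26.908*t^3 - 24.7256*t^2 + 7.332*t - 4.3022)/(18.8356*t^6 - 40.796*t^5 - 30.0768*t^4 + 81.666*t^3 + 8.8601*t^2 - 34.858*t + 8.41)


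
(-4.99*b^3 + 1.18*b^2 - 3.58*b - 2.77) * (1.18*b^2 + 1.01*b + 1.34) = -5.8882*b^5 - 3.6475*b^4 - 9.7192*b^3 - 5.3032*b^2 - 7.5949*b - 3.7118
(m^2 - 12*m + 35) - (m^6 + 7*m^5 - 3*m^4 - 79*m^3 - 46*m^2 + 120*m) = -m^6 - 7*m^5 + 3*m^4 + 79*m^3 + 47*m^2 - 132*m + 35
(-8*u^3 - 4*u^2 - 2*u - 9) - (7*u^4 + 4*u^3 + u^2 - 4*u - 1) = -7*u^4 - 12*u^3 - 5*u^2 + 2*u - 8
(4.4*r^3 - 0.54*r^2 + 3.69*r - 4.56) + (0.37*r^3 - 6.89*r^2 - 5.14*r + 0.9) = 4.77*r^3 - 7.43*r^2 - 1.45*r - 3.66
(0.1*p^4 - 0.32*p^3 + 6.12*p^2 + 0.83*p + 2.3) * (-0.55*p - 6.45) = -0.055*p^5 - 0.469*p^4 - 1.302*p^3 - 39.9305*p^2 - 6.6185*p - 14.835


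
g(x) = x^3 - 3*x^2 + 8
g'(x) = 3*x^2 - 6*x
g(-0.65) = 6.46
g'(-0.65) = 5.17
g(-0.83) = 5.36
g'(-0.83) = 7.05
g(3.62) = 16.12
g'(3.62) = 17.59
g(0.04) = 8.00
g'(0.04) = -0.24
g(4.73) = 46.71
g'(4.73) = 38.74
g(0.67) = 6.95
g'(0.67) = -2.67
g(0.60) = 7.14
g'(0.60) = -2.52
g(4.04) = 24.97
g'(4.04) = 24.72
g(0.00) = 8.00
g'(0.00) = 0.00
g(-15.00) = -4042.00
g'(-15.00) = 765.00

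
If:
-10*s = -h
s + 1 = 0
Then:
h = -10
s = -1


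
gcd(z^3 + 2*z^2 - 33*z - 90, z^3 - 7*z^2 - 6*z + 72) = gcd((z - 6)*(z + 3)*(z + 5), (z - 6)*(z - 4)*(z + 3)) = z^2 - 3*z - 18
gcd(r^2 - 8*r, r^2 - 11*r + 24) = r - 8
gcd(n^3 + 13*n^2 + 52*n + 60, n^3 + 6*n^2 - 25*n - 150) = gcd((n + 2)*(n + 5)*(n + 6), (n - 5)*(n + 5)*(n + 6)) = n^2 + 11*n + 30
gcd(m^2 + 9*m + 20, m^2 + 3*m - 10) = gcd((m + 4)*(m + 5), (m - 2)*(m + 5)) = m + 5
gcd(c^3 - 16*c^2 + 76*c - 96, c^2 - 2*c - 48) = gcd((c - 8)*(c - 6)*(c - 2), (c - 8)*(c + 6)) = c - 8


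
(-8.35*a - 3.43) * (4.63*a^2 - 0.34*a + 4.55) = -38.6605*a^3 - 13.0419*a^2 - 36.8263*a - 15.6065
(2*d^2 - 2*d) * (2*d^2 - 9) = 4*d^4 - 4*d^3 - 18*d^2 + 18*d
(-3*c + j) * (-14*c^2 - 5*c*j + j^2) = 42*c^3 + c^2*j - 8*c*j^2 + j^3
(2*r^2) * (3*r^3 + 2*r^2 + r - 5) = 6*r^5 + 4*r^4 + 2*r^3 - 10*r^2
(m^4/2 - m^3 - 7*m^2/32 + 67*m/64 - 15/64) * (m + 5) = m^5/2 + 3*m^4/2 - 167*m^3/32 - 3*m^2/64 + 5*m - 75/64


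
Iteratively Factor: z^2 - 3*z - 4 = (z + 1)*(z - 4)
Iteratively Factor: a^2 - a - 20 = (a + 4)*(a - 5)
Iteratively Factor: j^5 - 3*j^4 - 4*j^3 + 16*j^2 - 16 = (j - 2)*(j^4 - j^3 - 6*j^2 + 4*j + 8) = (j - 2)^2*(j^3 + j^2 - 4*j - 4) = (j - 2)^3*(j^2 + 3*j + 2) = (j - 2)^3*(j + 2)*(j + 1)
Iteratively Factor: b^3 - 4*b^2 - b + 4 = (b - 1)*(b^2 - 3*b - 4) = (b - 4)*(b - 1)*(b + 1)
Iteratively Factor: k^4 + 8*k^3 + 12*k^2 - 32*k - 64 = (k + 4)*(k^3 + 4*k^2 - 4*k - 16) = (k + 2)*(k + 4)*(k^2 + 2*k - 8) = (k - 2)*(k + 2)*(k + 4)*(k + 4)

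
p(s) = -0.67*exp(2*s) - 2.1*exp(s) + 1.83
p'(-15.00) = 0.00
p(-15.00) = 1.83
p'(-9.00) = 0.00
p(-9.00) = 1.83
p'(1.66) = -48.11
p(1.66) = -27.75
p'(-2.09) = -0.28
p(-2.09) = 1.56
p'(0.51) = -7.21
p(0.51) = -3.53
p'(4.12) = -5207.26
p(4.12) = -2666.44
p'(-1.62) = -0.47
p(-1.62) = 1.39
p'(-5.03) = -0.01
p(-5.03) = 1.82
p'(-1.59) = -0.48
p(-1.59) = 1.37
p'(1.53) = -38.28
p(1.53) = -22.16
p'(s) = -1.34*exp(2*s) - 2.1*exp(s)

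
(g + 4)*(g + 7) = g^2 + 11*g + 28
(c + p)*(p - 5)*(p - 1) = c*p^2 - 6*c*p + 5*c + p^3 - 6*p^2 + 5*p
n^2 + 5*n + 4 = (n + 1)*(n + 4)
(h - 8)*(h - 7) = h^2 - 15*h + 56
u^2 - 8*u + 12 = (u - 6)*(u - 2)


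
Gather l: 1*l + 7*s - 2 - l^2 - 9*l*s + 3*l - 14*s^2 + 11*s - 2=-l^2 + l*(4 - 9*s) - 14*s^2 + 18*s - 4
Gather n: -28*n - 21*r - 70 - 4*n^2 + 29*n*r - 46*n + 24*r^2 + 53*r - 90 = -4*n^2 + n*(29*r - 74) + 24*r^2 + 32*r - 160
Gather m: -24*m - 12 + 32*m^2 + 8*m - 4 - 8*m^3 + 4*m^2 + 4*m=-8*m^3 + 36*m^2 - 12*m - 16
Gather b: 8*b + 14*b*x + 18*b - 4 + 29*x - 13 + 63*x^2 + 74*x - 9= b*(14*x + 26) + 63*x^2 + 103*x - 26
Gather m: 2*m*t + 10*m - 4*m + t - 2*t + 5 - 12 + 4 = m*(2*t + 6) - t - 3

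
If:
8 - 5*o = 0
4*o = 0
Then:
No Solution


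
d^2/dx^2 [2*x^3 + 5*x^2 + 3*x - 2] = 12*x + 10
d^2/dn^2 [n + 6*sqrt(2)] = 0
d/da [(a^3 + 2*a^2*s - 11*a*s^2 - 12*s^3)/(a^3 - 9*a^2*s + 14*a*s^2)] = s*(-11*a^4 + 50*a^3*s - 35*a^2*s^2 - 216*a*s^3 + 168*s^4)/(a^2*(a^4 - 18*a^3*s + 109*a^2*s^2 - 252*a*s^3 + 196*s^4))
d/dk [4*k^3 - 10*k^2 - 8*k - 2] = 12*k^2 - 20*k - 8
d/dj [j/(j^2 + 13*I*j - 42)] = (-j^2 - 42)/(j^4 + 26*I*j^3 - 253*j^2 - 1092*I*j + 1764)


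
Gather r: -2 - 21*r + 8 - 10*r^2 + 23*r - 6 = -10*r^2 + 2*r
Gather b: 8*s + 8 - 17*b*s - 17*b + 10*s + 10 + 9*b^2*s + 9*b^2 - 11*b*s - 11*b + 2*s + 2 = b^2*(9*s + 9) + b*(-28*s - 28) + 20*s + 20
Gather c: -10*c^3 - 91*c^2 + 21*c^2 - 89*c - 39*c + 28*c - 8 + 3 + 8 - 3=-10*c^3 - 70*c^2 - 100*c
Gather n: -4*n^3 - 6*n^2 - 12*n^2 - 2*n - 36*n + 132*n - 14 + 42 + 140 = -4*n^3 - 18*n^2 + 94*n + 168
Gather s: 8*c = 8*c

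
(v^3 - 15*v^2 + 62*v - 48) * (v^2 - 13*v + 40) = v^5 - 28*v^4 + 297*v^3 - 1454*v^2 + 3104*v - 1920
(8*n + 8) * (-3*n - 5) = -24*n^2 - 64*n - 40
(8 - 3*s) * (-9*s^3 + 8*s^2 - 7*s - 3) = 27*s^4 - 96*s^3 + 85*s^2 - 47*s - 24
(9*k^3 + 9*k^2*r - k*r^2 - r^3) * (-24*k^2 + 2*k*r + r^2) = -216*k^5 - 198*k^4*r + 51*k^3*r^2 + 31*k^2*r^3 - 3*k*r^4 - r^5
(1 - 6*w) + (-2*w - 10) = -8*w - 9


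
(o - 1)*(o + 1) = o^2 - 1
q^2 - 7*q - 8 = (q - 8)*(q + 1)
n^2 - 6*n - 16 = (n - 8)*(n + 2)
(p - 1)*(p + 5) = p^2 + 4*p - 5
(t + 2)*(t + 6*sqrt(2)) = t^2 + 2*t + 6*sqrt(2)*t + 12*sqrt(2)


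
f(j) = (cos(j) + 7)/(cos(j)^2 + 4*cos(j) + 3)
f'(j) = (2*sin(j)*cos(j) + 4*sin(j))*(cos(j) + 7)/(cos(j)^2 + 4*cos(j) + 3)^2 - sin(j)/(cos(j)^2 + 4*cos(j) + 3) = (cos(j)^2 + 14*cos(j) + 25)*sin(j)/(cos(j)^2 + 4*cos(j) + 3)^2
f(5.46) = 1.24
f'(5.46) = -0.67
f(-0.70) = 1.17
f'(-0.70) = -0.53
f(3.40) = 89.37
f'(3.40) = -695.31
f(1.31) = 1.77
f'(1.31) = 1.65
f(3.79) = 13.87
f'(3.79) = -43.74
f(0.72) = 1.18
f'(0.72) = 0.55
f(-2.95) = 162.96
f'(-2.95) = -1706.15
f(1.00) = 1.38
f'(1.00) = 0.93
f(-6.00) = 1.03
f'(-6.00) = 0.18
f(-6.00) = 1.03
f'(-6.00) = 0.18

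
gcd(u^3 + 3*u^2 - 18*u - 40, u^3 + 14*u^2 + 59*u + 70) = u^2 + 7*u + 10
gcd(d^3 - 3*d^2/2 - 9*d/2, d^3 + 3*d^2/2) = d^2 + 3*d/2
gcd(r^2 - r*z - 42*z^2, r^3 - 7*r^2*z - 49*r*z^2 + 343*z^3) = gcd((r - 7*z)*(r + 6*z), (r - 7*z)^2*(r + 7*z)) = -r + 7*z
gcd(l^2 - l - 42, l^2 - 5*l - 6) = 1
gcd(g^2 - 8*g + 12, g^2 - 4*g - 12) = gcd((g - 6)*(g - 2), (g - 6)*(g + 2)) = g - 6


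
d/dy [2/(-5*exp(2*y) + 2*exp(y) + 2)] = (20*exp(y) - 4)*exp(y)/(-5*exp(2*y) + 2*exp(y) + 2)^2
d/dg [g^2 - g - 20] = 2*g - 1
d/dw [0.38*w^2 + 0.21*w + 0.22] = 0.76*w + 0.21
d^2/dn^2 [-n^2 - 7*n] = -2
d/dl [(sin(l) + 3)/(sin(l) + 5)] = 2*cos(l)/(sin(l) + 5)^2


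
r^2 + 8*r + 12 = (r + 2)*(r + 6)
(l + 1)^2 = l^2 + 2*l + 1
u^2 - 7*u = u*(u - 7)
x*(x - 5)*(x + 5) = x^3 - 25*x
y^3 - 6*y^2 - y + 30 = (y - 5)*(y - 3)*(y + 2)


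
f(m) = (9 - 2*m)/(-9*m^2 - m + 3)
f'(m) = (9 - 2*m)*(18*m + 1)/(-9*m^2 - m + 3)^2 - 2/(-9*m^2 - m + 3)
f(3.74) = -0.01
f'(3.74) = 0.02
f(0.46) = 12.71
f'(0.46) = 182.46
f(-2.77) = -0.23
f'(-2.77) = -0.15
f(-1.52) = -0.74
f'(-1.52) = -1.08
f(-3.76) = -0.14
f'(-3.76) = -0.06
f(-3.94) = -0.13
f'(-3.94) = -0.05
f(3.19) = -0.03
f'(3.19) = 0.04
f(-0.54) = 11.01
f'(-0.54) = -107.03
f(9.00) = 0.01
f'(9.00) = 0.00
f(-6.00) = -0.07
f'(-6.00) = -0.02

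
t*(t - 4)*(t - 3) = t^3 - 7*t^2 + 12*t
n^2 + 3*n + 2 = (n + 1)*(n + 2)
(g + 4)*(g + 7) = g^2 + 11*g + 28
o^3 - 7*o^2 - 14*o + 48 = (o - 8)*(o - 2)*(o + 3)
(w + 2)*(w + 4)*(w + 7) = w^3 + 13*w^2 + 50*w + 56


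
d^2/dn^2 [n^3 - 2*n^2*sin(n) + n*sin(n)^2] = 2*n^2*sin(n) - 8*n*cos(n) + 2*n*cos(2*n) + 6*n - 4*sin(n) + 2*sin(2*n)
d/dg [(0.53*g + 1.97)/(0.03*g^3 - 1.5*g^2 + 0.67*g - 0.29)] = (-0.0318*g^3 + 0.6177*g^2 + 5.91*g - 1.4736)/(0.0009*g^6 - 0.09*g^5 + 2.2902*g^4 - 2.0274*g^3 + 1.3189*g^2 - 0.3886*g + 0.0841)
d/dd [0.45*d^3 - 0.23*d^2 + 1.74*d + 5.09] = 1.35*d^2 - 0.46*d + 1.74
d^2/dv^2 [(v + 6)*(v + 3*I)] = 2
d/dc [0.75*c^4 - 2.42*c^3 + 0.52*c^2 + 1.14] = c*(3.0*c^2 - 7.26*c + 1.04)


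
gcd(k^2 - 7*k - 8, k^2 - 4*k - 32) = k - 8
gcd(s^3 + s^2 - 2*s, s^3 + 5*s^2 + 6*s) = s^2 + 2*s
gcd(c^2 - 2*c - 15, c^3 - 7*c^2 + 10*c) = c - 5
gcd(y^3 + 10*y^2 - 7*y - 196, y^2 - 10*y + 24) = y - 4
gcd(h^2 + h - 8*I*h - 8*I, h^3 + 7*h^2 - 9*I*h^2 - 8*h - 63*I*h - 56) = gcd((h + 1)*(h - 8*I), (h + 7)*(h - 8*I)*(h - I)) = h - 8*I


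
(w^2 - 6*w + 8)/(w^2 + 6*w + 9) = (w^2 - 6*w + 8)/(w^2 + 6*w + 9)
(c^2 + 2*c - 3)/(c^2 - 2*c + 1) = (c + 3)/(c - 1)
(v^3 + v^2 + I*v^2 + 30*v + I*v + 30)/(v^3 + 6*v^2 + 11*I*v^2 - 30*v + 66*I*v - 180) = (v^2 + v*(1 - 5*I) - 5*I)/(v^2 + v*(6 + 5*I) + 30*I)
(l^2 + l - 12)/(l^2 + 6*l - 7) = (l^2 + l - 12)/(l^2 + 6*l - 7)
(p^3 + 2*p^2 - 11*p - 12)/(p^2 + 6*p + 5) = (p^2 + p - 12)/(p + 5)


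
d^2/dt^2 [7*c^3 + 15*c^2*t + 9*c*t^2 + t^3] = 18*c + 6*t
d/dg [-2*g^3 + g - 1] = 1 - 6*g^2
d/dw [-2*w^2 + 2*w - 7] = 2 - 4*w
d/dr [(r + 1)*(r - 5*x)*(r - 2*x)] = 3*r^2 - 14*r*x + 2*r + 10*x^2 - 7*x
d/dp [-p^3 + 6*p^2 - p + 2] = -3*p^2 + 12*p - 1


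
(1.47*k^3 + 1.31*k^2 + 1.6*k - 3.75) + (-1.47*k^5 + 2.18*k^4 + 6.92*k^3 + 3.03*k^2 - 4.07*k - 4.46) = -1.47*k^5 + 2.18*k^4 + 8.39*k^3 + 4.34*k^2 - 2.47*k - 8.21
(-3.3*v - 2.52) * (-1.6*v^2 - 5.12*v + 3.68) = 5.28*v^3 + 20.928*v^2 + 0.7584*v - 9.2736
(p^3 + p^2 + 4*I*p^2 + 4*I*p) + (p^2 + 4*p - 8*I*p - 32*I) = p^3 + 2*p^2 + 4*I*p^2 + 4*p - 4*I*p - 32*I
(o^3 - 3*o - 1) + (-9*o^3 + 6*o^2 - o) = -8*o^3 + 6*o^2 - 4*o - 1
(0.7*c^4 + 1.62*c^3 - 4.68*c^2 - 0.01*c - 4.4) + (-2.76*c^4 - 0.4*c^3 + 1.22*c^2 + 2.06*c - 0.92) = -2.06*c^4 + 1.22*c^3 - 3.46*c^2 + 2.05*c - 5.32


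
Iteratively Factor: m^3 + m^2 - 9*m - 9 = (m + 3)*(m^2 - 2*m - 3) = (m - 3)*(m + 3)*(m + 1)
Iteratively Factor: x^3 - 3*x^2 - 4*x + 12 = (x - 2)*(x^2 - x - 6) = (x - 3)*(x - 2)*(x + 2)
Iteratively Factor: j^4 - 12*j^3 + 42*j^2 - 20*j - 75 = (j + 1)*(j^3 - 13*j^2 + 55*j - 75) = (j - 5)*(j + 1)*(j^2 - 8*j + 15) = (j - 5)^2*(j + 1)*(j - 3)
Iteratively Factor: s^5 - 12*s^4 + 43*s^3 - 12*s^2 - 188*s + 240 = (s - 5)*(s^4 - 7*s^3 + 8*s^2 + 28*s - 48) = (s - 5)*(s - 3)*(s^3 - 4*s^2 - 4*s + 16) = (s - 5)*(s - 4)*(s - 3)*(s^2 - 4) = (s - 5)*(s - 4)*(s - 3)*(s - 2)*(s + 2)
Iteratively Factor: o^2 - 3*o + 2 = (o - 2)*(o - 1)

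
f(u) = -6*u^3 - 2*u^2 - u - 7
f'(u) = -18*u^2 - 4*u - 1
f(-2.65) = 93.26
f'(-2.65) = -116.80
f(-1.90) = 28.83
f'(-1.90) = -58.38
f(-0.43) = -6.46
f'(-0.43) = -2.61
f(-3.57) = 244.08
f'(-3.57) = -216.13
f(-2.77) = 107.95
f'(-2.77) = -128.03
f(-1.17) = 1.04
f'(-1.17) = -20.96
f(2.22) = -84.72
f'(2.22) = -98.59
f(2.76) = -151.14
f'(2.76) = -149.16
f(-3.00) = 140.00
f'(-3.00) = -151.00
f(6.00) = -1381.00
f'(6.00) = -673.00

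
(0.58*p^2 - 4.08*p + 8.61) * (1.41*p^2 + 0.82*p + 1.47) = 0.8178*p^4 - 5.2772*p^3 + 9.6471*p^2 + 1.0626*p + 12.6567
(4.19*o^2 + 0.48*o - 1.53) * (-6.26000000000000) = -26.2294*o^2 - 3.0048*o + 9.5778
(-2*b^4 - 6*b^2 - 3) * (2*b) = -4*b^5 - 12*b^3 - 6*b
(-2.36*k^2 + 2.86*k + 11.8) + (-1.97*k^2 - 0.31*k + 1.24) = -4.33*k^2 + 2.55*k + 13.04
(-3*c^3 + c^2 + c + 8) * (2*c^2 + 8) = -6*c^5 + 2*c^4 - 22*c^3 + 24*c^2 + 8*c + 64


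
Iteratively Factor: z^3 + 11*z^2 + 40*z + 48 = (z + 4)*(z^2 + 7*z + 12) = (z + 3)*(z + 4)*(z + 4)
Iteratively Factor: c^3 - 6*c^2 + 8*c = (c - 4)*(c^2 - 2*c) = (c - 4)*(c - 2)*(c)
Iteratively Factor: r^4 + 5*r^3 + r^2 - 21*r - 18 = (r + 3)*(r^3 + 2*r^2 - 5*r - 6) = (r + 1)*(r + 3)*(r^2 + r - 6) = (r + 1)*(r + 3)^2*(r - 2)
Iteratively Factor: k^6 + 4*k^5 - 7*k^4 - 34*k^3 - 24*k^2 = (k)*(k^5 + 4*k^4 - 7*k^3 - 34*k^2 - 24*k) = k*(k + 2)*(k^4 + 2*k^3 - 11*k^2 - 12*k) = k^2*(k + 2)*(k^3 + 2*k^2 - 11*k - 12) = k^2*(k + 1)*(k + 2)*(k^2 + k - 12) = k^2*(k - 3)*(k + 1)*(k + 2)*(k + 4)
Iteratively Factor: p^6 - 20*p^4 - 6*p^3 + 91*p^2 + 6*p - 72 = (p + 3)*(p^5 - 3*p^4 - 11*p^3 + 27*p^2 + 10*p - 24) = (p - 2)*(p + 3)*(p^4 - p^3 - 13*p^2 + p + 12) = (p - 2)*(p + 3)^2*(p^3 - 4*p^2 - p + 4) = (p - 2)*(p - 1)*(p + 3)^2*(p^2 - 3*p - 4) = (p - 4)*(p - 2)*(p - 1)*(p + 3)^2*(p + 1)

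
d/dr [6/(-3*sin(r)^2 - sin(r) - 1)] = 6*(6*sin(r) + 1)*cos(r)/(3*sin(r)^2 + sin(r) + 1)^2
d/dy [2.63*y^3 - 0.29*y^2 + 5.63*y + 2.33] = 7.89*y^2 - 0.58*y + 5.63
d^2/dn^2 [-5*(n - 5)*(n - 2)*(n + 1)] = 60 - 30*n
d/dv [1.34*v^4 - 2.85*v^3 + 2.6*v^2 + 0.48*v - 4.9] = 5.36*v^3 - 8.55*v^2 + 5.2*v + 0.48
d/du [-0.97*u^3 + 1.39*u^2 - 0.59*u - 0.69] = -2.91*u^2 + 2.78*u - 0.59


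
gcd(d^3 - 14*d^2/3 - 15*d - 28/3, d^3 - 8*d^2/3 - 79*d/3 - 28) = d^2 - 17*d/3 - 28/3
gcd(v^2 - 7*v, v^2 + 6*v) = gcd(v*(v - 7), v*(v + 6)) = v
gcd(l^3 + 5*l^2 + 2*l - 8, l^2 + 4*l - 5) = l - 1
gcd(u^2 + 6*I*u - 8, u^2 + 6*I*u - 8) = u^2 + 6*I*u - 8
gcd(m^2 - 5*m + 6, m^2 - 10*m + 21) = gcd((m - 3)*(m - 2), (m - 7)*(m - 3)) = m - 3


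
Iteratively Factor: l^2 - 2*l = (l - 2)*(l)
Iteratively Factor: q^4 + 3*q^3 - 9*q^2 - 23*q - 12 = (q - 3)*(q^3 + 6*q^2 + 9*q + 4) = (q - 3)*(q + 1)*(q^2 + 5*q + 4) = (q - 3)*(q + 1)*(q + 4)*(q + 1)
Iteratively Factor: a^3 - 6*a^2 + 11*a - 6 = (a - 3)*(a^2 - 3*a + 2) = (a - 3)*(a - 2)*(a - 1)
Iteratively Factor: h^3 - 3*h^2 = (h)*(h^2 - 3*h) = h^2*(h - 3)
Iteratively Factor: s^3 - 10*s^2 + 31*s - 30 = (s - 5)*(s^2 - 5*s + 6) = (s - 5)*(s - 2)*(s - 3)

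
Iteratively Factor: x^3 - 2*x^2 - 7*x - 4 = (x - 4)*(x^2 + 2*x + 1) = (x - 4)*(x + 1)*(x + 1)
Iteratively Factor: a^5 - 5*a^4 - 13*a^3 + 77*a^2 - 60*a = (a - 3)*(a^4 - 2*a^3 - 19*a^2 + 20*a) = (a - 3)*(a - 1)*(a^3 - a^2 - 20*a) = a*(a - 3)*(a - 1)*(a^2 - a - 20) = a*(a - 5)*(a - 3)*(a - 1)*(a + 4)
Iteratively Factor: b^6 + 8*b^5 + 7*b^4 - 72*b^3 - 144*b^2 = (b + 4)*(b^5 + 4*b^4 - 9*b^3 - 36*b^2) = b*(b + 4)*(b^4 + 4*b^3 - 9*b^2 - 36*b) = b^2*(b + 4)*(b^3 + 4*b^2 - 9*b - 36) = b^2*(b + 3)*(b + 4)*(b^2 + b - 12) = b^2*(b + 3)*(b + 4)^2*(b - 3)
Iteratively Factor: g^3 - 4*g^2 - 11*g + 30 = (g - 5)*(g^2 + g - 6) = (g - 5)*(g - 2)*(g + 3)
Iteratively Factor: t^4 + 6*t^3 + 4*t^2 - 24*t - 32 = (t - 2)*(t^3 + 8*t^2 + 20*t + 16) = (t - 2)*(t + 2)*(t^2 + 6*t + 8) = (t - 2)*(t + 2)^2*(t + 4)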